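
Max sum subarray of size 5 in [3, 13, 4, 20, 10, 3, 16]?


[0:5]: 50
[1:6]: 50
[2:7]: 53

Max: 53 at [2:7]


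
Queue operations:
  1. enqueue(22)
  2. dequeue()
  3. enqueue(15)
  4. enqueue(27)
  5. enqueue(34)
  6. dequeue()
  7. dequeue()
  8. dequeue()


enqueue(22) -> [22]
dequeue()->22, []
enqueue(15) -> [15]
enqueue(27) -> [15, 27]
enqueue(34) -> [15, 27, 34]
dequeue()->15, [27, 34]
dequeue()->27, [34]
dequeue()->34, []

Final queue: []


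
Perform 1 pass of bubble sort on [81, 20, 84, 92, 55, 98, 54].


Initial: [81, 20, 84, 92, 55, 98, 54]
Pass 1: [20, 81, 84, 55, 92, 54, 98] (3 swaps)

After 1 pass: [20, 81, 84, 55, 92, 54, 98]


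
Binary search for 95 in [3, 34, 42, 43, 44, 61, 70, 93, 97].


Step 1: lo=0, hi=8, mid=4, val=44
Step 2: lo=5, hi=8, mid=6, val=70
Step 3: lo=7, hi=8, mid=7, val=93
Step 4: lo=8, hi=8, mid=8, val=97

Not found


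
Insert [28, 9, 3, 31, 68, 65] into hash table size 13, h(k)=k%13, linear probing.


Insert 28: h=2 -> slot 2
Insert 9: h=9 -> slot 9
Insert 3: h=3 -> slot 3
Insert 31: h=5 -> slot 5
Insert 68: h=3, 1 probes -> slot 4
Insert 65: h=0 -> slot 0

Table: [65, None, 28, 3, 68, 31, None, None, None, 9, None, None, None]


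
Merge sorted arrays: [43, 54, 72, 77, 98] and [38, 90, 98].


Take 38 from B
Take 43 from A
Take 54 from A
Take 72 from A
Take 77 from A
Take 90 from B
Take 98 from A

Merged: [38, 43, 54, 72, 77, 90, 98, 98]


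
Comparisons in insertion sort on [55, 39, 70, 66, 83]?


Algorithm: insertion sort
Input: [55, 39, 70, 66, 83]
Sorted: [39, 55, 66, 70, 83]

5


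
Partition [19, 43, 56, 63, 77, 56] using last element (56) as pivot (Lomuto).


Pivot: 56
  19 <= 56: advance i (no swap)
  43 <= 56: advance i (no swap)
  56 <= 56: advance i (no swap)
Place pivot at 3: [19, 43, 56, 56, 77, 63]

Partitioned: [19, 43, 56, 56, 77, 63]


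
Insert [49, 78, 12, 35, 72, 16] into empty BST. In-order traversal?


Insert 49: root
Insert 78: R from 49
Insert 12: L from 49
Insert 35: L from 49 -> R from 12
Insert 72: R from 49 -> L from 78
Insert 16: L from 49 -> R from 12 -> L from 35

In-order: [12, 16, 35, 49, 72, 78]


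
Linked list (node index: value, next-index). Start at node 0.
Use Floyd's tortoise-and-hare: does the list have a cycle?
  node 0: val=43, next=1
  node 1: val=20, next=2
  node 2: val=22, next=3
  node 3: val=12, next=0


Floyd's tortoise (slow, +1) and hare (fast, +2):
  init: slow=0, fast=0
  step 1: slow=1, fast=2
  step 2: slow=2, fast=0
  step 3: slow=3, fast=2
  step 4: slow=0, fast=0
  slow == fast at node 0: cycle detected

Cycle: yes


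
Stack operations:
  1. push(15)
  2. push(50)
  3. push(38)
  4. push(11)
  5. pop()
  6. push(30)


push(15) -> [15]
push(50) -> [15, 50]
push(38) -> [15, 50, 38]
push(11) -> [15, 50, 38, 11]
pop()->11, [15, 50, 38]
push(30) -> [15, 50, 38, 30]

Final stack: [15, 50, 38, 30]


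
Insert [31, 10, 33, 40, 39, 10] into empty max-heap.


Insert 31: [31]
Insert 10: [31, 10]
Insert 33: [33, 10, 31]
Insert 40: [40, 33, 31, 10]
Insert 39: [40, 39, 31, 10, 33]
Insert 10: [40, 39, 31, 10, 33, 10]

Final heap: [40, 39, 31, 10, 33, 10]


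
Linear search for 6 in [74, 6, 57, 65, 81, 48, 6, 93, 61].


i=0: 74!=6
i=1: 6==6 found!

Found at 1, 2 comps


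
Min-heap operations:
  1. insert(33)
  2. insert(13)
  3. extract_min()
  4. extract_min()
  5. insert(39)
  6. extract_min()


insert(33) -> [33]
insert(13) -> [13, 33]
extract_min()->13, [33]
extract_min()->33, []
insert(39) -> [39]
extract_min()->39, []

Final heap: []


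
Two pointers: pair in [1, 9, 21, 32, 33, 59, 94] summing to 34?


lo=0(1)+hi=6(94)=95
lo=0(1)+hi=5(59)=60
lo=0(1)+hi=4(33)=34

Yes: 1+33=34


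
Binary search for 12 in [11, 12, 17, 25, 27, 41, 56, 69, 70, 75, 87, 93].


Step 1: lo=0, hi=11, mid=5, val=41
Step 2: lo=0, hi=4, mid=2, val=17
Step 3: lo=0, hi=1, mid=0, val=11
Step 4: lo=1, hi=1, mid=1, val=12

Found at index 1


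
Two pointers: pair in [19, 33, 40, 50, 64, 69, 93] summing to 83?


lo=0(19)+hi=6(93)=112
lo=0(19)+hi=5(69)=88
lo=0(19)+hi=4(64)=83

Yes: 19+64=83


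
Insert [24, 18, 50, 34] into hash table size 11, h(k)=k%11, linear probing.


Insert 24: h=2 -> slot 2
Insert 18: h=7 -> slot 7
Insert 50: h=6 -> slot 6
Insert 34: h=1 -> slot 1

Table: [None, 34, 24, None, None, None, 50, 18, None, None, None]


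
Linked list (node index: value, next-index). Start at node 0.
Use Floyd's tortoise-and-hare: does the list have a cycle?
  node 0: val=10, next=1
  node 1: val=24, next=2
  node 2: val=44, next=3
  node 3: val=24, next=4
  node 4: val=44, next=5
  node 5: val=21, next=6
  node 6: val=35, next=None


Floyd's tortoise (slow, +1) and hare (fast, +2):
  init: slow=0, fast=0
  step 1: slow=1, fast=2
  step 2: slow=2, fast=4
  step 3: slow=3, fast=6
  step 4: fast -> None, no cycle

Cycle: no


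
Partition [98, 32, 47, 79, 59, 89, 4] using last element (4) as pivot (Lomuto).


Pivot: 4
Place pivot at 0: [4, 32, 47, 79, 59, 89, 98]

Partitioned: [4, 32, 47, 79, 59, 89, 98]


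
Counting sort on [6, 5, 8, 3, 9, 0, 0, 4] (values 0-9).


Input: [6, 5, 8, 3, 9, 0, 0, 4]
Counts: [2, 0, 0, 1, 1, 1, 1, 0, 1, 1]

Sorted: [0, 0, 3, 4, 5, 6, 8, 9]


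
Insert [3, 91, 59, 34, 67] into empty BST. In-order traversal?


Insert 3: root
Insert 91: R from 3
Insert 59: R from 3 -> L from 91
Insert 34: R from 3 -> L from 91 -> L from 59
Insert 67: R from 3 -> L from 91 -> R from 59

In-order: [3, 34, 59, 67, 91]


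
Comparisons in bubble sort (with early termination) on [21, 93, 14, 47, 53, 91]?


Algorithm: bubble sort (with early termination)
Input: [21, 93, 14, 47, 53, 91]
Sorted: [14, 21, 47, 53, 91, 93]

12


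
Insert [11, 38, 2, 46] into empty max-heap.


Insert 11: [11]
Insert 38: [38, 11]
Insert 2: [38, 11, 2]
Insert 46: [46, 38, 2, 11]

Final heap: [46, 38, 2, 11]


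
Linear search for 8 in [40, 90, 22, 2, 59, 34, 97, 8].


i=0: 40!=8
i=1: 90!=8
i=2: 22!=8
i=3: 2!=8
i=4: 59!=8
i=5: 34!=8
i=6: 97!=8
i=7: 8==8 found!

Found at 7, 8 comps


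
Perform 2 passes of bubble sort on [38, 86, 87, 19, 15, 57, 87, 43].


Initial: [38, 86, 87, 19, 15, 57, 87, 43]
Pass 1: [38, 86, 19, 15, 57, 87, 43, 87] (4 swaps)
Pass 2: [38, 19, 15, 57, 86, 43, 87, 87] (4 swaps)

After 2 passes: [38, 19, 15, 57, 86, 43, 87, 87]


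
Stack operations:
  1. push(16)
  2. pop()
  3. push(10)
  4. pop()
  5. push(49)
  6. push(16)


push(16) -> [16]
pop()->16, []
push(10) -> [10]
pop()->10, []
push(49) -> [49]
push(16) -> [49, 16]

Final stack: [49, 16]


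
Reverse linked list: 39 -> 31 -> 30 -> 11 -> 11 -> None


Step 1: curr=39, set curr.next=prev(None) | reversed so far: 39
Step 2: curr=31, set curr.next=prev(39) | reversed so far: 31 -> 39
Step 3: curr=30, set curr.next=prev(31) | reversed so far: 30 -> 31 -> 39
Step 4: curr=11, set curr.next=prev(30) | reversed so far: 11 -> 30 -> 31 -> 39
Step 5: curr=11, set curr.next=prev(11) | reversed so far: 11 -> 11 -> 30 -> 31 -> 39

11 -> 11 -> 30 -> 31 -> 39 -> None


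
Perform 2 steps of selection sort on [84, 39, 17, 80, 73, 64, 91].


Initial: [84, 39, 17, 80, 73, 64, 91]
Step 1: min=17 at 2
  Swap: [17, 39, 84, 80, 73, 64, 91]
Step 2: min=39 at 1
  Swap: [17, 39, 84, 80, 73, 64, 91]

After 2 steps: [17, 39, 84, 80, 73, 64, 91]


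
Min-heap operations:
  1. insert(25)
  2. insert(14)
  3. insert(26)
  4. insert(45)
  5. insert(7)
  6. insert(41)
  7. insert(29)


insert(25) -> [25]
insert(14) -> [14, 25]
insert(26) -> [14, 25, 26]
insert(45) -> [14, 25, 26, 45]
insert(7) -> [7, 14, 26, 45, 25]
insert(41) -> [7, 14, 26, 45, 25, 41]
insert(29) -> [7, 14, 26, 45, 25, 41, 29]

Final heap: [7, 14, 26, 45, 25, 41, 29]


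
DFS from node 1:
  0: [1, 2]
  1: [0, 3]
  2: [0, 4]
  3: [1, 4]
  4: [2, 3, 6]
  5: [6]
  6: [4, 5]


Visit 1, push [3, 0]
Visit 0, push [2]
Visit 2, push [4]
Visit 4, push [6, 3]
Visit 3, push []
Visit 6, push [5]
Visit 5, push []

DFS order: [1, 0, 2, 4, 3, 6, 5]


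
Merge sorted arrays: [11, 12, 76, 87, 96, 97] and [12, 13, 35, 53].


Take 11 from A
Take 12 from A
Take 12 from B
Take 13 from B
Take 35 from B
Take 53 from B

Merged: [11, 12, 12, 13, 35, 53, 76, 87, 96, 97]


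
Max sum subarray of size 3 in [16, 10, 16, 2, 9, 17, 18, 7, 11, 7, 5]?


[0:3]: 42
[1:4]: 28
[2:5]: 27
[3:6]: 28
[4:7]: 44
[5:8]: 42
[6:9]: 36
[7:10]: 25
[8:11]: 23

Max: 44 at [4:7]


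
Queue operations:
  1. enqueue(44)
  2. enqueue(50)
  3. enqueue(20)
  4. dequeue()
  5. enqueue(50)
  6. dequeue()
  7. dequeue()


enqueue(44) -> [44]
enqueue(50) -> [44, 50]
enqueue(20) -> [44, 50, 20]
dequeue()->44, [50, 20]
enqueue(50) -> [50, 20, 50]
dequeue()->50, [20, 50]
dequeue()->20, [50]

Final queue: [50]


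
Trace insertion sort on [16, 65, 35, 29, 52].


Initial: [16, 65, 35, 29, 52]
Insert 65: [16, 65, 35, 29, 52]
Insert 35: [16, 35, 65, 29, 52]
Insert 29: [16, 29, 35, 65, 52]
Insert 52: [16, 29, 35, 52, 65]

Sorted: [16, 29, 35, 52, 65]


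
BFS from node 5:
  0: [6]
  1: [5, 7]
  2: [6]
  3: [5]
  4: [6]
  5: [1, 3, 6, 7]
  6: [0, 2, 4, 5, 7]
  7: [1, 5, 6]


Visit 5, enqueue [1, 3, 6, 7]
Visit 1, enqueue []
Visit 3, enqueue []
Visit 6, enqueue [0, 2, 4]
Visit 7, enqueue []
Visit 0, enqueue []
Visit 2, enqueue []
Visit 4, enqueue []

BFS order: [5, 1, 3, 6, 7, 0, 2, 4]


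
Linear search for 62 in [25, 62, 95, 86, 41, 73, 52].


i=0: 25!=62
i=1: 62==62 found!

Found at 1, 2 comps


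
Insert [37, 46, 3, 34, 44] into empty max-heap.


Insert 37: [37]
Insert 46: [46, 37]
Insert 3: [46, 37, 3]
Insert 34: [46, 37, 3, 34]
Insert 44: [46, 44, 3, 34, 37]

Final heap: [46, 44, 3, 34, 37]


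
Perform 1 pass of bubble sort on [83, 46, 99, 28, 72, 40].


Initial: [83, 46, 99, 28, 72, 40]
Pass 1: [46, 83, 28, 72, 40, 99] (4 swaps)

After 1 pass: [46, 83, 28, 72, 40, 99]


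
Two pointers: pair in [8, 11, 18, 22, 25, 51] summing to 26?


lo=0(8)+hi=5(51)=59
lo=0(8)+hi=4(25)=33
lo=0(8)+hi=3(22)=30
lo=0(8)+hi=2(18)=26

Yes: 8+18=26


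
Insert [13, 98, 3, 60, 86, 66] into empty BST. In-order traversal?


Insert 13: root
Insert 98: R from 13
Insert 3: L from 13
Insert 60: R from 13 -> L from 98
Insert 86: R from 13 -> L from 98 -> R from 60
Insert 66: R from 13 -> L from 98 -> R from 60 -> L from 86

In-order: [3, 13, 60, 66, 86, 98]


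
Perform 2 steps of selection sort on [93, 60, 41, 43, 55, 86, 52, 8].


Initial: [93, 60, 41, 43, 55, 86, 52, 8]
Step 1: min=8 at 7
  Swap: [8, 60, 41, 43, 55, 86, 52, 93]
Step 2: min=41 at 2
  Swap: [8, 41, 60, 43, 55, 86, 52, 93]

After 2 steps: [8, 41, 60, 43, 55, 86, 52, 93]


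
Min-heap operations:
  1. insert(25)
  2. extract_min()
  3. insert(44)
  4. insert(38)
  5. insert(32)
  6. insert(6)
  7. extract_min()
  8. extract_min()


insert(25) -> [25]
extract_min()->25, []
insert(44) -> [44]
insert(38) -> [38, 44]
insert(32) -> [32, 44, 38]
insert(6) -> [6, 32, 38, 44]
extract_min()->6, [32, 44, 38]
extract_min()->32, [38, 44]

Final heap: [38, 44]


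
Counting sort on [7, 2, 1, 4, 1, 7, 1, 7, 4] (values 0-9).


Input: [7, 2, 1, 4, 1, 7, 1, 7, 4]
Counts: [0, 3, 1, 0, 2, 0, 0, 3, 0, 0]

Sorted: [1, 1, 1, 2, 4, 4, 7, 7, 7]


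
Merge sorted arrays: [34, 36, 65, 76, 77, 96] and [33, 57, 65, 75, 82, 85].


Take 33 from B
Take 34 from A
Take 36 from A
Take 57 from B
Take 65 from A
Take 65 from B
Take 75 from B
Take 76 from A
Take 77 from A
Take 82 from B
Take 85 from B

Merged: [33, 34, 36, 57, 65, 65, 75, 76, 77, 82, 85, 96]


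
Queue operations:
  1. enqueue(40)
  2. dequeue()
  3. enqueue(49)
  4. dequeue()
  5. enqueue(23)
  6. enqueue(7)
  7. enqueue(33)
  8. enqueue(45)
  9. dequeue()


enqueue(40) -> [40]
dequeue()->40, []
enqueue(49) -> [49]
dequeue()->49, []
enqueue(23) -> [23]
enqueue(7) -> [23, 7]
enqueue(33) -> [23, 7, 33]
enqueue(45) -> [23, 7, 33, 45]
dequeue()->23, [7, 33, 45]

Final queue: [7, 33, 45]


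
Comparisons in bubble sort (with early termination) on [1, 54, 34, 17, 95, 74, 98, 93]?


Algorithm: bubble sort (with early termination)
Input: [1, 54, 34, 17, 95, 74, 98, 93]
Sorted: [1, 17, 34, 54, 74, 93, 95, 98]

18


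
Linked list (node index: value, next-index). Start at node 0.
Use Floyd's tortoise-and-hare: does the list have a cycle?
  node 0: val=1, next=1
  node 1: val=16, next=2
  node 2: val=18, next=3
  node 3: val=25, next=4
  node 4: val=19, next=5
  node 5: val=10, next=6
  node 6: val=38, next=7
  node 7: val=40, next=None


Floyd's tortoise (slow, +1) and hare (fast, +2):
  init: slow=0, fast=0
  step 1: slow=1, fast=2
  step 2: slow=2, fast=4
  step 3: slow=3, fast=6
  step 4: fast 6->7->None, no cycle

Cycle: no


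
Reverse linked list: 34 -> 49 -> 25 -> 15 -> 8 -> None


Step 1: curr=34, set curr.next=prev(None) | reversed so far: 34
Step 2: curr=49, set curr.next=prev(34) | reversed so far: 49 -> 34
Step 3: curr=25, set curr.next=prev(49) | reversed so far: 25 -> 49 -> 34
Step 4: curr=15, set curr.next=prev(25) | reversed so far: 15 -> 25 -> 49 -> 34
Step 5: curr=8, set curr.next=prev(15) | reversed so far: 8 -> 15 -> 25 -> 49 -> 34

8 -> 15 -> 25 -> 49 -> 34 -> None


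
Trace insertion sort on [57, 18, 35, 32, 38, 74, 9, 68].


Initial: [57, 18, 35, 32, 38, 74, 9, 68]
Insert 18: [18, 57, 35, 32, 38, 74, 9, 68]
Insert 35: [18, 35, 57, 32, 38, 74, 9, 68]
Insert 32: [18, 32, 35, 57, 38, 74, 9, 68]
Insert 38: [18, 32, 35, 38, 57, 74, 9, 68]
Insert 74: [18, 32, 35, 38, 57, 74, 9, 68]
Insert 9: [9, 18, 32, 35, 38, 57, 74, 68]
Insert 68: [9, 18, 32, 35, 38, 57, 68, 74]

Sorted: [9, 18, 32, 35, 38, 57, 68, 74]


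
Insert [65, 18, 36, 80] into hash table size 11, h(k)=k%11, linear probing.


Insert 65: h=10 -> slot 10
Insert 18: h=7 -> slot 7
Insert 36: h=3 -> slot 3
Insert 80: h=3, 1 probes -> slot 4

Table: [None, None, None, 36, 80, None, None, 18, None, None, 65]


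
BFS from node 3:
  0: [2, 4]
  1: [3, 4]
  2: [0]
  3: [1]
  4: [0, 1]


Visit 3, enqueue [1]
Visit 1, enqueue [4]
Visit 4, enqueue [0]
Visit 0, enqueue [2]
Visit 2, enqueue []

BFS order: [3, 1, 4, 0, 2]


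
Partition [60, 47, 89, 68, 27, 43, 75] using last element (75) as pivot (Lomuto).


Pivot: 75
  60 <= 75: advance i (no swap)
  47 <= 75: advance i (no swap)
  68 <= 75: swap -> [60, 47, 68, 89, 27, 43, 75]
  27 <= 75: swap -> [60, 47, 68, 27, 89, 43, 75]
  43 <= 75: swap -> [60, 47, 68, 27, 43, 89, 75]
Place pivot at 5: [60, 47, 68, 27, 43, 75, 89]

Partitioned: [60, 47, 68, 27, 43, 75, 89]


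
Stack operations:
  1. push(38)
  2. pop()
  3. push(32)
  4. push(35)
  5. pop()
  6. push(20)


push(38) -> [38]
pop()->38, []
push(32) -> [32]
push(35) -> [32, 35]
pop()->35, [32]
push(20) -> [32, 20]

Final stack: [32, 20]


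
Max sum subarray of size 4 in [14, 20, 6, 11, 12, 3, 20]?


[0:4]: 51
[1:5]: 49
[2:6]: 32
[3:7]: 46

Max: 51 at [0:4]


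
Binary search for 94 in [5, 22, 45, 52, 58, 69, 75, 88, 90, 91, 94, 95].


Step 1: lo=0, hi=11, mid=5, val=69
Step 2: lo=6, hi=11, mid=8, val=90
Step 3: lo=9, hi=11, mid=10, val=94

Found at index 10


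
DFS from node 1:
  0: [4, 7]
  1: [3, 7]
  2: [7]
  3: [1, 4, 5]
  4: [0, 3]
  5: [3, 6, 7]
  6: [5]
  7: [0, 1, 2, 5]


Visit 1, push [7, 3]
Visit 3, push [5, 4]
Visit 4, push [0]
Visit 0, push [7]
Visit 7, push [5, 2]
Visit 2, push []
Visit 5, push [6]
Visit 6, push []

DFS order: [1, 3, 4, 0, 7, 2, 5, 6]


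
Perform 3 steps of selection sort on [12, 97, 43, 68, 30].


Initial: [12, 97, 43, 68, 30]
Step 1: min=12 at 0
  Swap: [12, 97, 43, 68, 30]
Step 2: min=30 at 4
  Swap: [12, 30, 43, 68, 97]
Step 3: min=43 at 2
  Swap: [12, 30, 43, 68, 97]

After 3 steps: [12, 30, 43, 68, 97]


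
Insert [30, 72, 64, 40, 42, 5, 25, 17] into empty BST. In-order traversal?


Insert 30: root
Insert 72: R from 30
Insert 64: R from 30 -> L from 72
Insert 40: R from 30 -> L from 72 -> L from 64
Insert 42: R from 30 -> L from 72 -> L from 64 -> R from 40
Insert 5: L from 30
Insert 25: L from 30 -> R from 5
Insert 17: L from 30 -> R from 5 -> L from 25

In-order: [5, 17, 25, 30, 40, 42, 64, 72]


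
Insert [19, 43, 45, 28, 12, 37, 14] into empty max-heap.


Insert 19: [19]
Insert 43: [43, 19]
Insert 45: [45, 19, 43]
Insert 28: [45, 28, 43, 19]
Insert 12: [45, 28, 43, 19, 12]
Insert 37: [45, 28, 43, 19, 12, 37]
Insert 14: [45, 28, 43, 19, 12, 37, 14]

Final heap: [45, 28, 43, 19, 12, 37, 14]


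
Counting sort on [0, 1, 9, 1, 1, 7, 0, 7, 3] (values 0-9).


Input: [0, 1, 9, 1, 1, 7, 0, 7, 3]
Counts: [2, 3, 0, 1, 0, 0, 0, 2, 0, 1]

Sorted: [0, 0, 1, 1, 1, 3, 7, 7, 9]


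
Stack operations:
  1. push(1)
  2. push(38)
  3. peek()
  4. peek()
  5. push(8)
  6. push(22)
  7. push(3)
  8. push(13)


push(1) -> [1]
push(38) -> [1, 38]
peek()->38
peek()->38
push(8) -> [1, 38, 8]
push(22) -> [1, 38, 8, 22]
push(3) -> [1, 38, 8, 22, 3]
push(13) -> [1, 38, 8, 22, 3, 13]

Final stack: [1, 38, 8, 22, 3, 13]


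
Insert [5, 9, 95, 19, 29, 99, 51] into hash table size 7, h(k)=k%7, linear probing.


Insert 5: h=5 -> slot 5
Insert 9: h=2 -> slot 2
Insert 95: h=4 -> slot 4
Insert 19: h=5, 1 probes -> slot 6
Insert 29: h=1 -> slot 1
Insert 99: h=1, 2 probes -> slot 3
Insert 51: h=2, 5 probes -> slot 0

Table: [51, 29, 9, 99, 95, 5, 19]


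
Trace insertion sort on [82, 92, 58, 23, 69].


Initial: [82, 92, 58, 23, 69]
Insert 92: [82, 92, 58, 23, 69]
Insert 58: [58, 82, 92, 23, 69]
Insert 23: [23, 58, 82, 92, 69]
Insert 69: [23, 58, 69, 82, 92]

Sorted: [23, 58, 69, 82, 92]


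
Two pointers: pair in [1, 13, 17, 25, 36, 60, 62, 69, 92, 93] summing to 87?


lo=0(1)+hi=9(93)=94
lo=0(1)+hi=8(92)=93
lo=0(1)+hi=7(69)=70
lo=1(13)+hi=7(69)=82
lo=2(17)+hi=7(69)=86
lo=3(25)+hi=7(69)=94
lo=3(25)+hi=6(62)=87

Yes: 25+62=87


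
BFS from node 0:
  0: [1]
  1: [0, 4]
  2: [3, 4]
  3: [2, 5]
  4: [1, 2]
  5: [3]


Visit 0, enqueue [1]
Visit 1, enqueue [4]
Visit 4, enqueue [2]
Visit 2, enqueue [3]
Visit 3, enqueue [5]
Visit 5, enqueue []

BFS order: [0, 1, 4, 2, 3, 5]


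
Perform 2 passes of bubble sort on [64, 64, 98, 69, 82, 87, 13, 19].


Initial: [64, 64, 98, 69, 82, 87, 13, 19]
Pass 1: [64, 64, 69, 82, 87, 13, 19, 98] (5 swaps)
Pass 2: [64, 64, 69, 82, 13, 19, 87, 98] (2 swaps)

After 2 passes: [64, 64, 69, 82, 13, 19, 87, 98]


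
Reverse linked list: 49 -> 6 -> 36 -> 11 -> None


Step 1: curr=49, set curr.next=prev(None) | reversed so far: 49
Step 2: curr=6, set curr.next=prev(49) | reversed so far: 6 -> 49
Step 3: curr=36, set curr.next=prev(6) | reversed so far: 36 -> 6 -> 49
Step 4: curr=11, set curr.next=prev(36) | reversed so far: 11 -> 36 -> 6 -> 49

11 -> 36 -> 6 -> 49 -> None


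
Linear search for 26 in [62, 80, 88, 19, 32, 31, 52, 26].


i=0: 62!=26
i=1: 80!=26
i=2: 88!=26
i=3: 19!=26
i=4: 32!=26
i=5: 31!=26
i=6: 52!=26
i=7: 26==26 found!

Found at 7, 8 comps


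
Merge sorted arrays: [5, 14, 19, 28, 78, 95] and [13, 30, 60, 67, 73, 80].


Take 5 from A
Take 13 from B
Take 14 from A
Take 19 from A
Take 28 from A
Take 30 from B
Take 60 from B
Take 67 from B
Take 73 from B
Take 78 from A
Take 80 from B

Merged: [5, 13, 14, 19, 28, 30, 60, 67, 73, 78, 80, 95]


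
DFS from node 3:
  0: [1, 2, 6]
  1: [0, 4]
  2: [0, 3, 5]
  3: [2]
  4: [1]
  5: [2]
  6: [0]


Visit 3, push [2]
Visit 2, push [5, 0]
Visit 0, push [6, 1]
Visit 1, push [4]
Visit 4, push []
Visit 6, push []
Visit 5, push []

DFS order: [3, 2, 0, 1, 4, 6, 5]


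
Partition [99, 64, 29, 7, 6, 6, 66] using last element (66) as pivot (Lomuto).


Pivot: 66
  64 <= 66: swap -> [64, 99, 29, 7, 6, 6, 66]
  29 <= 66: swap -> [64, 29, 99, 7, 6, 6, 66]
  7 <= 66: swap -> [64, 29, 7, 99, 6, 6, 66]
  6 <= 66: swap -> [64, 29, 7, 6, 99, 6, 66]
  6 <= 66: swap -> [64, 29, 7, 6, 6, 99, 66]
Place pivot at 5: [64, 29, 7, 6, 6, 66, 99]

Partitioned: [64, 29, 7, 6, 6, 66, 99]


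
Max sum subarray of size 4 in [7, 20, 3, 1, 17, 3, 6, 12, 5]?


[0:4]: 31
[1:5]: 41
[2:6]: 24
[3:7]: 27
[4:8]: 38
[5:9]: 26

Max: 41 at [1:5]


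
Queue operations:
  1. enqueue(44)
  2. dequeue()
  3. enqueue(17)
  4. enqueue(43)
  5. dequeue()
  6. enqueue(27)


enqueue(44) -> [44]
dequeue()->44, []
enqueue(17) -> [17]
enqueue(43) -> [17, 43]
dequeue()->17, [43]
enqueue(27) -> [43, 27]

Final queue: [43, 27]


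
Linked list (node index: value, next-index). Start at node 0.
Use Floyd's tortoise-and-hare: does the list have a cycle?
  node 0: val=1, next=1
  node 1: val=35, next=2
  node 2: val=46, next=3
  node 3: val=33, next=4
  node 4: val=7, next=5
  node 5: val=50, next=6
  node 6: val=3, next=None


Floyd's tortoise (slow, +1) and hare (fast, +2):
  init: slow=0, fast=0
  step 1: slow=1, fast=2
  step 2: slow=2, fast=4
  step 3: slow=3, fast=6
  step 4: fast -> None, no cycle

Cycle: no


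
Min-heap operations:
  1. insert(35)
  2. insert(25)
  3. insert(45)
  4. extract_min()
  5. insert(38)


insert(35) -> [35]
insert(25) -> [25, 35]
insert(45) -> [25, 35, 45]
extract_min()->25, [35, 45]
insert(38) -> [35, 45, 38]

Final heap: [35, 45, 38]


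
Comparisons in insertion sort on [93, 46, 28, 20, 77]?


Algorithm: insertion sort
Input: [93, 46, 28, 20, 77]
Sorted: [20, 28, 46, 77, 93]

8


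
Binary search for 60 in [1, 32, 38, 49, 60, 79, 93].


Step 1: lo=0, hi=6, mid=3, val=49
Step 2: lo=4, hi=6, mid=5, val=79
Step 3: lo=4, hi=4, mid=4, val=60

Found at index 4


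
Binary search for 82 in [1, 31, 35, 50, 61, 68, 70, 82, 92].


Step 1: lo=0, hi=8, mid=4, val=61
Step 2: lo=5, hi=8, mid=6, val=70
Step 3: lo=7, hi=8, mid=7, val=82

Found at index 7


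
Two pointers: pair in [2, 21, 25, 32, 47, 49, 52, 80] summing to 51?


lo=0(2)+hi=7(80)=82
lo=0(2)+hi=6(52)=54
lo=0(2)+hi=5(49)=51

Yes: 2+49=51


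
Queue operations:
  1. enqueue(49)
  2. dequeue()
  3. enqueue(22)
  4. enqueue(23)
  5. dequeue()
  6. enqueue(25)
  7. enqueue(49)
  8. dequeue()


enqueue(49) -> [49]
dequeue()->49, []
enqueue(22) -> [22]
enqueue(23) -> [22, 23]
dequeue()->22, [23]
enqueue(25) -> [23, 25]
enqueue(49) -> [23, 25, 49]
dequeue()->23, [25, 49]

Final queue: [25, 49]


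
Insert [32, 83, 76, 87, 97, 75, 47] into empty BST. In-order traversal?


Insert 32: root
Insert 83: R from 32
Insert 76: R from 32 -> L from 83
Insert 87: R from 32 -> R from 83
Insert 97: R from 32 -> R from 83 -> R from 87
Insert 75: R from 32 -> L from 83 -> L from 76
Insert 47: R from 32 -> L from 83 -> L from 76 -> L from 75

In-order: [32, 47, 75, 76, 83, 87, 97]


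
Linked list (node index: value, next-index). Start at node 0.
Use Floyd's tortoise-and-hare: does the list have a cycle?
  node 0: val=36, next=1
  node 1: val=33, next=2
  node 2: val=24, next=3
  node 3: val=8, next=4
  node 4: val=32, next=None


Floyd's tortoise (slow, +1) and hare (fast, +2):
  init: slow=0, fast=0
  step 1: slow=1, fast=2
  step 2: slow=2, fast=4
  step 3: fast -> None, no cycle

Cycle: no


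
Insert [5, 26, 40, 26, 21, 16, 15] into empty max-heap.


Insert 5: [5]
Insert 26: [26, 5]
Insert 40: [40, 5, 26]
Insert 26: [40, 26, 26, 5]
Insert 21: [40, 26, 26, 5, 21]
Insert 16: [40, 26, 26, 5, 21, 16]
Insert 15: [40, 26, 26, 5, 21, 16, 15]

Final heap: [40, 26, 26, 5, 21, 16, 15]


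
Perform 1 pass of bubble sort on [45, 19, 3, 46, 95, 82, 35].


Initial: [45, 19, 3, 46, 95, 82, 35]
Pass 1: [19, 3, 45, 46, 82, 35, 95] (4 swaps)

After 1 pass: [19, 3, 45, 46, 82, 35, 95]


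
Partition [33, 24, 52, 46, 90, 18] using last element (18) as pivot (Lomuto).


Pivot: 18
Place pivot at 0: [18, 24, 52, 46, 90, 33]

Partitioned: [18, 24, 52, 46, 90, 33]


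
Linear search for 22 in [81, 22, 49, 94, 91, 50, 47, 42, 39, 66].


i=0: 81!=22
i=1: 22==22 found!

Found at 1, 2 comps


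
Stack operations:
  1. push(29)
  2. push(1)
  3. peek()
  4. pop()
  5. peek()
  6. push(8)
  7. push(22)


push(29) -> [29]
push(1) -> [29, 1]
peek()->1
pop()->1, [29]
peek()->29
push(8) -> [29, 8]
push(22) -> [29, 8, 22]

Final stack: [29, 8, 22]


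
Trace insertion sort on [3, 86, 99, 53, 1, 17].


Initial: [3, 86, 99, 53, 1, 17]
Insert 86: [3, 86, 99, 53, 1, 17]
Insert 99: [3, 86, 99, 53, 1, 17]
Insert 53: [3, 53, 86, 99, 1, 17]
Insert 1: [1, 3, 53, 86, 99, 17]
Insert 17: [1, 3, 17, 53, 86, 99]

Sorted: [1, 3, 17, 53, 86, 99]


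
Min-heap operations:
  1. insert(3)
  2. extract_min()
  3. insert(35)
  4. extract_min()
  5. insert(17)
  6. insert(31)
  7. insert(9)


insert(3) -> [3]
extract_min()->3, []
insert(35) -> [35]
extract_min()->35, []
insert(17) -> [17]
insert(31) -> [17, 31]
insert(9) -> [9, 31, 17]

Final heap: [9, 31, 17]


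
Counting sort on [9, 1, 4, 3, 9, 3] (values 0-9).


Input: [9, 1, 4, 3, 9, 3]
Counts: [0, 1, 0, 2, 1, 0, 0, 0, 0, 2]

Sorted: [1, 3, 3, 4, 9, 9]


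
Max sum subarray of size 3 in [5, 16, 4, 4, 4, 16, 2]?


[0:3]: 25
[1:4]: 24
[2:5]: 12
[3:6]: 24
[4:7]: 22

Max: 25 at [0:3]


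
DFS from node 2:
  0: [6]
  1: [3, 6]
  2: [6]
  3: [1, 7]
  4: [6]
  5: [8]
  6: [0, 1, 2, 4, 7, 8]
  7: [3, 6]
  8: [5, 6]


Visit 2, push [6]
Visit 6, push [8, 7, 4, 1, 0]
Visit 0, push []
Visit 1, push [3]
Visit 3, push [7]
Visit 7, push []
Visit 4, push []
Visit 8, push [5]
Visit 5, push []

DFS order: [2, 6, 0, 1, 3, 7, 4, 8, 5]


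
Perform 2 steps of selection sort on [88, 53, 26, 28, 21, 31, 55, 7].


Initial: [88, 53, 26, 28, 21, 31, 55, 7]
Step 1: min=7 at 7
  Swap: [7, 53, 26, 28, 21, 31, 55, 88]
Step 2: min=21 at 4
  Swap: [7, 21, 26, 28, 53, 31, 55, 88]

After 2 steps: [7, 21, 26, 28, 53, 31, 55, 88]


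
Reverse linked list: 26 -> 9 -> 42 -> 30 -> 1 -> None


Step 1: curr=26, set curr.next=prev(None) | reversed so far: 26
Step 2: curr=9, set curr.next=prev(26) | reversed so far: 9 -> 26
Step 3: curr=42, set curr.next=prev(9) | reversed so far: 42 -> 9 -> 26
Step 4: curr=30, set curr.next=prev(42) | reversed so far: 30 -> 42 -> 9 -> 26
Step 5: curr=1, set curr.next=prev(30) | reversed so far: 1 -> 30 -> 42 -> 9 -> 26

1 -> 30 -> 42 -> 9 -> 26 -> None


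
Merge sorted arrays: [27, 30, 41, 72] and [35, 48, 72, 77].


Take 27 from A
Take 30 from A
Take 35 from B
Take 41 from A
Take 48 from B
Take 72 from A

Merged: [27, 30, 35, 41, 48, 72, 72, 77]


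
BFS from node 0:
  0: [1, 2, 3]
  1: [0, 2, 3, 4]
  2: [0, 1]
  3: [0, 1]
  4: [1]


Visit 0, enqueue [1, 2, 3]
Visit 1, enqueue [4]
Visit 2, enqueue []
Visit 3, enqueue []
Visit 4, enqueue []

BFS order: [0, 1, 2, 3, 4]


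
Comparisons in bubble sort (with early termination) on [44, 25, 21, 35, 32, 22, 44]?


Algorithm: bubble sort (with early termination)
Input: [44, 25, 21, 35, 32, 22, 44]
Sorted: [21, 22, 25, 32, 35, 44, 44]

20


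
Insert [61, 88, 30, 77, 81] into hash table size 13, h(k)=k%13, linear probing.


Insert 61: h=9 -> slot 9
Insert 88: h=10 -> slot 10
Insert 30: h=4 -> slot 4
Insert 77: h=12 -> slot 12
Insert 81: h=3 -> slot 3

Table: [None, None, None, 81, 30, None, None, None, None, 61, 88, None, 77]


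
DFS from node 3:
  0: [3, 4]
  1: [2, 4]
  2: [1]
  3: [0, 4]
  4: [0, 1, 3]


Visit 3, push [4, 0]
Visit 0, push [4]
Visit 4, push [1]
Visit 1, push [2]
Visit 2, push []

DFS order: [3, 0, 4, 1, 2]


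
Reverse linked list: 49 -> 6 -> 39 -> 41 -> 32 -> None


Step 1: curr=49, set curr.next=prev(None) | reversed so far: 49
Step 2: curr=6, set curr.next=prev(49) | reversed so far: 6 -> 49
Step 3: curr=39, set curr.next=prev(6) | reversed so far: 39 -> 6 -> 49
Step 4: curr=41, set curr.next=prev(39) | reversed so far: 41 -> 39 -> 6 -> 49
Step 5: curr=32, set curr.next=prev(41) | reversed so far: 32 -> 41 -> 39 -> 6 -> 49

32 -> 41 -> 39 -> 6 -> 49 -> None


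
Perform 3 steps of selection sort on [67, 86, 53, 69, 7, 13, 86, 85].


Initial: [67, 86, 53, 69, 7, 13, 86, 85]
Step 1: min=7 at 4
  Swap: [7, 86, 53, 69, 67, 13, 86, 85]
Step 2: min=13 at 5
  Swap: [7, 13, 53, 69, 67, 86, 86, 85]
Step 3: min=53 at 2
  Swap: [7, 13, 53, 69, 67, 86, 86, 85]

After 3 steps: [7, 13, 53, 69, 67, 86, 86, 85]


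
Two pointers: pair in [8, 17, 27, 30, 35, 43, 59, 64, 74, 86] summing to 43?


lo=0(8)+hi=9(86)=94
lo=0(8)+hi=8(74)=82
lo=0(8)+hi=7(64)=72
lo=0(8)+hi=6(59)=67
lo=0(8)+hi=5(43)=51
lo=0(8)+hi=4(35)=43

Yes: 8+35=43


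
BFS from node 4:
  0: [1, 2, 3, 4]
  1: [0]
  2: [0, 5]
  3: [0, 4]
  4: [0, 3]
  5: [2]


Visit 4, enqueue [0, 3]
Visit 0, enqueue [1, 2]
Visit 3, enqueue []
Visit 1, enqueue []
Visit 2, enqueue [5]
Visit 5, enqueue []

BFS order: [4, 0, 3, 1, 2, 5]


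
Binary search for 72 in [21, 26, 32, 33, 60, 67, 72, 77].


Step 1: lo=0, hi=7, mid=3, val=33
Step 2: lo=4, hi=7, mid=5, val=67
Step 3: lo=6, hi=7, mid=6, val=72

Found at index 6


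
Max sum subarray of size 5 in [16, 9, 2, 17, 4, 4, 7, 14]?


[0:5]: 48
[1:6]: 36
[2:7]: 34
[3:8]: 46

Max: 48 at [0:5]


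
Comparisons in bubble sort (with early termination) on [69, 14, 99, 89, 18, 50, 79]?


Algorithm: bubble sort (with early termination)
Input: [69, 14, 99, 89, 18, 50, 79]
Sorted: [14, 18, 50, 69, 79, 89, 99]

18


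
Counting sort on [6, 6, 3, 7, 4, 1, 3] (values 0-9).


Input: [6, 6, 3, 7, 4, 1, 3]
Counts: [0, 1, 0, 2, 1, 0, 2, 1, 0, 0]

Sorted: [1, 3, 3, 4, 6, 6, 7]


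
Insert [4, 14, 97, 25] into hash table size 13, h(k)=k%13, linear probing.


Insert 4: h=4 -> slot 4
Insert 14: h=1 -> slot 1
Insert 97: h=6 -> slot 6
Insert 25: h=12 -> slot 12

Table: [None, 14, None, None, 4, None, 97, None, None, None, None, None, 25]


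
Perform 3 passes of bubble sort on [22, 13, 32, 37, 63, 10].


Initial: [22, 13, 32, 37, 63, 10]
Pass 1: [13, 22, 32, 37, 10, 63] (2 swaps)
Pass 2: [13, 22, 32, 10, 37, 63] (1 swaps)
Pass 3: [13, 22, 10, 32, 37, 63] (1 swaps)

After 3 passes: [13, 22, 10, 32, 37, 63]


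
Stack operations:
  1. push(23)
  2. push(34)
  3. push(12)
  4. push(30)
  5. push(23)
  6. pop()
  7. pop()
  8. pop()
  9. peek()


push(23) -> [23]
push(34) -> [23, 34]
push(12) -> [23, 34, 12]
push(30) -> [23, 34, 12, 30]
push(23) -> [23, 34, 12, 30, 23]
pop()->23, [23, 34, 12, 30]
pop()->30, [23, 34, 12]
pop()->12, [23, 34]
peek()->34

Final stack: [23, 34]


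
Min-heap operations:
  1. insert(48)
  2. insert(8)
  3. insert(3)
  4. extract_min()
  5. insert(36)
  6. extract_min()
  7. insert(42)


insert(48) -> [48]
insert(8) -> [8, 48]
insert(3) -> [3, 48, 8]
extract_min()->3, [8, 48]
insert(36) -> [8, 48, 36]
extract_min()->8, [36, 48]
insert(42) -> [36, 48, 42]

Final heap: [36, 48, 42]


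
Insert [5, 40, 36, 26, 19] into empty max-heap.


Insert 5: [5]
Insert 40: [40, 5]
Insert 36: [40, 5, 36]
Insert 26: [40, 26, 36, 5]
Insert 19: [40, 26, 36, 5, 19]

Final heap: [40, 26, 36, 5, 19]


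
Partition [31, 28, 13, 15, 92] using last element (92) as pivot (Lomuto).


Pivot: 92
  31 <= 92: advance i (no swap)
  28 <= 92: advance i (no swap)
  13 <= 92: advance i (no swap)
  15 <= 92: advance i (no swap)
Place pivot at 4: [31, 28, 13, 15, 92]

Partitioned: [31, 28, 13, 15, 92]


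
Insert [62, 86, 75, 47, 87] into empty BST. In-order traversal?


Insert 62: root
Insert 86: R from 62
Insert 75: R from 62 -> L from 86
Insert 47: L from 62
Insert 87: R from 62 -> R from 86

In-order: [47, 62, 75, 86, 87]


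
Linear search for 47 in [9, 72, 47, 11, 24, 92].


i=0: 9!=47
i=1: 72!=47
i=2: 47==47 found!

Found at 2, 3 comps


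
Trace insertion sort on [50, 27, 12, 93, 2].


Initial: [50, 27, 12, 93, 2]
Insert 27: [27, 50, 12, 93, 2]
Insert 12: [12, 27, 50, 93, 2]
Insert 93: [12, 27, 50, 93, 2]
Insert 2: [2, 12, 27, 50, 93]

Sorted: [2, 12, 27, 50, 93]


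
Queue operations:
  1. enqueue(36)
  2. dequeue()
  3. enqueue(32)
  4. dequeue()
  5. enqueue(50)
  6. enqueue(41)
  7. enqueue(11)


enqueue(36) -> [36]
dequeue()->36, []
enqueue(32) -> [32]
dequeue()->32, []
enqueue(50) -> [50]
enqueue(41) -> [50, 41]
enqueue(11) -> [50, 41, 11]

Final queue: [50, 41, 11]


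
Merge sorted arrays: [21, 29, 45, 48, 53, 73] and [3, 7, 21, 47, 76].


Take 3 from B
Take 7 from B
Take 21 from A
Take 21 from B
Take 29 from A
Take 45 from A
Take 47 from B
Take 48 from A
Take 53 from A
Take 73 from A

Merged: [3, 7, 21, 21, 29, 45, 47, 48, 53, 73, 76]


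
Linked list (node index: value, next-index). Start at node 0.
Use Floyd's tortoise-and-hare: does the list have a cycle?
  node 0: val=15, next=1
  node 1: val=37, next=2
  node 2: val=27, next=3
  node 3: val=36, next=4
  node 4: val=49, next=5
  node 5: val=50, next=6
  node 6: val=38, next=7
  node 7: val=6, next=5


Floyd's tortoise (slow, +1) and hare (fast, +2):
  init: slow=0, fast=0
  step 1: slow=1, fast=2
  step 2: slow=2, fast=4
  step 3: slow=3, fast=6
  step 4: slow=4, fast=5
  step 5: slow=5, fast=7
  step 6: slow=6, fast=6
  slow == fast at node 6: cycle detected

Cycle: yes


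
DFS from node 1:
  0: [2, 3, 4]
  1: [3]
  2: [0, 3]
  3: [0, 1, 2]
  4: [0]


Visit 1, push [3]
Visit 3, push [2, 0]
Visit 0, push [4, 2]
Visit 2, push []
Visit 4, push []

DFS order: [1, 3, 0, 2, 4]


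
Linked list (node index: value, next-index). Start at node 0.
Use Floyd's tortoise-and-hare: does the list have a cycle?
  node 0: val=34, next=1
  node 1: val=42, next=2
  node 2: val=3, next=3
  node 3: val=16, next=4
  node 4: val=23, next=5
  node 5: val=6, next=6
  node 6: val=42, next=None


Floyd's tortoise (slow, +1) and hare (fast, +2):
  init: slow=0, fast=0
  step 1: slow=1, fast=2
  step 2: slow=2, fast=4
  step 3: slow=3, fast=6
  step 4: fast -> None, no cycle

Cycle: no


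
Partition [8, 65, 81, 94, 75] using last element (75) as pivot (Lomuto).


Pivot: 75
  8 <= 75: advance i (no swap)
  65 <= 75: advance i (no swap)
Place pivot at 2: [8, 65, 75, 94, 81]

Partitioned: [8, 65, 75, 94, 81]


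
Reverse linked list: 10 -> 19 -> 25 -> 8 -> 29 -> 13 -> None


Step 1: curr=10, set curr.next=prev(None) | reversed so far: 10
Step 2: curr=19, set curr.next=prev(10) | reversed so far: 19 -> 10
Step 3: curr=25, set curr.next=prev(19) | reversed so far: 25 -> 19 -> 10
Step 4: curr=8, set curr.next=prev(25) | reversed so far: 8 -> 25 -> 19 -> 10
Step 5: curr=29, set curr.next=prev(8) | reversed so far: 29 -> 8 -> 25 -> 19 -> 10
Step 6: curr=13, set curr.next=prev(29) | reversed so far: 13 -> 29 -> 8 -> 25 -> 19 -> 10

13 -> 29 -> 8 -> 25 -> 19 -> 10 -> None


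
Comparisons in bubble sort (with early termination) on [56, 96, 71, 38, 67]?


Algorithm: bubble sort (with early termination)
Input: [56, 96, 71, 38, 67]
Sorted: [38, 56, 67, 71, 96]

10


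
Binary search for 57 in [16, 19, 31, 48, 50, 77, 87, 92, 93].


Step 1: lo=0, hi=8, mid=4, val=50
Step 2: lo=5, hi=8, mid=6, val=87
Step 3: lo=5, hi=5, mid=5, val=77

Not found


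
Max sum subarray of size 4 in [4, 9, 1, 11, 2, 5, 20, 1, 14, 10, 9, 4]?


[0:4]: 25
[1:5]: 23
[2:6]: 19
[3:7]: 38
[4:8]: 28
[5:9]: 40
[6:10]: 45
[7:11]: 34
[8:12]: 37

Max: 45 at [6:10]


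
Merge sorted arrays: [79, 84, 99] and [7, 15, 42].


Take 7 from B
Take 15 from B
Take 42 from B

Merged: [7, 15, 42, 79, 84, 99]


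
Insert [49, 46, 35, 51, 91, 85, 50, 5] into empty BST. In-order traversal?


Insert 49: root
Insert 46: L from 49
Insert 35: L from 49 -> L from 46
Insert 51: R from 49
Insert 91: R from 49 -> R from 51
Insert 85: R from 49 -> R from 51 -> L from 91
Insert 50: R from 49 -> L from 51
Insert 5: L from 49 -> L from 46 -> L from 35

In-order: [5, 35, 46, 49, 50, 51, 85, 91]


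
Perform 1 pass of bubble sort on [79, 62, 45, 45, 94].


Initial: [79, 62, 45, 45, 94]
Pass 1: [62, 45, 45, 79, 94] (3 swaps)

After 1 pass: [62, 45, 45, 79, 94]


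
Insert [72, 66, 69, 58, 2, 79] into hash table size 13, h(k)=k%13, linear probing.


Insert 72: h=7 -> slot 7
Insert 66: h=1 -> slot 1
Insert 69: h=4 -> slot 4
Insert 58: h=6 -> slot 6
Insert 2: h=2 -> slot 2
Insert 79: h=1, 2 probes -> slot 3

Table: [None, 66, 2, 79, 69, None, 58, 72, None, None, None, None, None]


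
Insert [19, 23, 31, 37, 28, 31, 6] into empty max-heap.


Insert 19: [19]
Insert 23: [23, 19]
Insert 31: [31, 19, 23]
Insert 37: [37, 31, 23, 19]
Insert 28: [37, 31, 23, 19, 28]
Insert 31: [37, 31, 31, 19, 28, 23]
Insert 6: [37, 31, 31, 19, 28, 23, 6]

Final heap: [37, 31, 31, 19, 28, 23, 6]


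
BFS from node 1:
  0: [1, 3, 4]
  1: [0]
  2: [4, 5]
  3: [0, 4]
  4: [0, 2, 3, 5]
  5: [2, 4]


Visit 1, enqueue [0]
Visit 0, enqueue [3, 4]
Visit 3, enqueue []
Visit 4, enqueue [2, 5]
Visit 2, enqueue []
Visit 5, enqueue []

BFS order: [1, 0, 3, 4, 2, 5]


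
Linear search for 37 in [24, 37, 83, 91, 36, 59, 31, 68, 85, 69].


i=0: 24!=37
i=1: 37==37 found!

Found at 1, 2 comps


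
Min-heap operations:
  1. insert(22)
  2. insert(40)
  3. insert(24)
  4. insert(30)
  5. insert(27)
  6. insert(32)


insert(22) -> [22]
insert(40) -> [22, 40]
insert(24) -> [22, 40, 24]
insert(30) -> [22, 30, 24, 40]
insert(27) -> [22, 27, 24, 40, 30]
insert(32) -> [22, 27, 24, 40, 30, 32]

Final heap: [22, 27, 24, 40, 30, 32]


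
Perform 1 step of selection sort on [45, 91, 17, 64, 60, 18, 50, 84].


Initial: [45, 91, 17, 64, 60, 18, 50, 84]
Step 1: min=17 at 2
  Swap: [17, 91, 45, 64, 60, 18, 50, 84]

After 1 step: [17, 91, 45, 64, 60, 18, 50, 84]


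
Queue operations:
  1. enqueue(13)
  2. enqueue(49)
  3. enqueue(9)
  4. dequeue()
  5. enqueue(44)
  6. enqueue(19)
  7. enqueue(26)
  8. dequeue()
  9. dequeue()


enqueue(13) -> [13]
enqueue(49) -> [13, 49]
enqueue(9) -> [13, 49, 9]
dequeue()->13, [49, 9]
enqueue(44) -> [49, 9, 44]
enqueue(19) -> [49, 9, 44, 19]
enqueue(26) -> [49, 9, 44, 19, 26]
dequeue()->49, [9, 44, 19, 26]
dequeue()->9, [44, 19, 26]

Final queue: [44, 19, 26]


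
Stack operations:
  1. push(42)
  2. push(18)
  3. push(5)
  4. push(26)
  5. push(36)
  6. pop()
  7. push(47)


push(42) -> [42]
push(18) -> [42, 18]
push(5) -> [42, 18, 5]
push(26) -> [42, 18, 5, 26]
push(36) -> [42, 18, 5, 26, 36]
pop()->36, [42, 18, 5, 26]
push(47) -> [42, 18, 5, 26, 47]

Final stack: [42, 18, 5, 26, 47]


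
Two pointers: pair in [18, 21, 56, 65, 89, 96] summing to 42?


lo=0(18)+hi=5(96)=114
lo=0(18)+hi=4(89)=107
lo=0(18)+hi=3(65)=83
lo=0(18)+hi=2(56)=74
lo=0(18)+hi=1(21)=39

No pair found


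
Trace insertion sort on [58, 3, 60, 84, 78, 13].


Initial: [58, 3, 60, 84, 78, 13]
Insert 3: [3, 58, 60, 84, 78, 13]
Insert 60: [3, 58, 60, 84, 78, 13]
Insert 84: [3, 58, 60, 84, 78, 13]
Insert 78: [3, 58, 60, 78, 84, 13]
Insert 13: [3, 13, 58, 60, 78, 84]

Sorted: [3, 13, 58, 60, 78, 84]


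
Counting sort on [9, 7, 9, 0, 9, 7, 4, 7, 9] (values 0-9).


Input: [9, 7, 9, 0, 9, 7, 4, 7, 9]
Counts: [1, 0, 0, 0, 1, 0, 0, 3, 0, 4]

Sorted: [0, 4, 7, 7, 7, 9, 9, 9, 9]


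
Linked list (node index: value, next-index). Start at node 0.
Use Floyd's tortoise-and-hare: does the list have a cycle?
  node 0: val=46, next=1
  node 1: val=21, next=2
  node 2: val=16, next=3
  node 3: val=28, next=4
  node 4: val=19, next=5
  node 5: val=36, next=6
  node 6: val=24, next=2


Floyd's tortoise (slow, +1) and hare (fast, +2):
  init: slow=0, fast=0
  step 1: slow=1, fast=2
  step 2: slow=2, fast=4
  step 3: slow=3, fast=6
  step 4: slow=4, fast=3
  step 5: slow=5, fast=5
  slow == fast at node 5: cycle detected

Cycle: yes


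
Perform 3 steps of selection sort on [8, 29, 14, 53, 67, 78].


Initial: [8, 29, 14, 53, 67, 78]
Step 1: min=8 at 0
  Swap: [8, 29, 14, 53, 67, 78]
Step 2: min=14 at 2
  Swap: [8, 14, 29, 53, 67, 78]
Step 3: min=29 at 2
  Swap: [8, 14, 29, 53, 67, 78]

After 3 steps: [8, 14, 29, 53, 67, 78]


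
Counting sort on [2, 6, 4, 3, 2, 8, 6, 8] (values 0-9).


Input: [2, 6, 4, 3, 2, 8, 6, 8]
Counts: [0, 0, 2, 1, 1, 0, 2, 0, 2, 0]

Sorted: [2, 2, 3, 4, 6, 6, 8, 8]


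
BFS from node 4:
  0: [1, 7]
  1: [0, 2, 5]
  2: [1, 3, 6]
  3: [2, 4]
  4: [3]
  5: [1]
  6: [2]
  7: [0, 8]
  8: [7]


Visit 4, enqueue [3]
Visit 3, enqueue [2]
Visit 2, enqueue [1, 6]
Visit 1, enqueue [0, 5]
Visit 6, enqueue []
Visit 0, enqueue [7]
Visit 5, enqueue []
Visit 7, enqueue [8]
Visit 8, enqueue []

BFS order: [4, 3, 2, 1, 6, 0, 5, 7, 8]
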